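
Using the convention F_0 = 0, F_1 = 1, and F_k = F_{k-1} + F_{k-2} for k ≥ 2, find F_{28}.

317811

Iterating the recurrence up to F_{24} = 46368 and F_{23} = 28657:
F_{25} = F_{24} + F_{23} = 46368 + 28657 = 75025
F_{26} = F_{25} + F_{24} = 75025 + 46368 = 121393
F_{27} = F_{26} + F_{25} = 121393 + 75025 = 196418
F_{28} = F_{27} + F_{26} = 196418 + 121393 = 317811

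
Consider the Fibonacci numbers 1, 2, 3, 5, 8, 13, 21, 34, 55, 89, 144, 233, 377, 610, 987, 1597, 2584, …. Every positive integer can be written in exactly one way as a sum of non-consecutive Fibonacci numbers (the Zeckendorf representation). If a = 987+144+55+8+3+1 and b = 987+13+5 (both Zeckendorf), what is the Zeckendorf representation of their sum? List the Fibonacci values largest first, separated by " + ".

The two numbers are 1198 and 1005, so their sum is 2203.
Repeatedly subtract the largest Fibonacci number that fits:
largest Fibonacci ≤ 2203 is 1597; 2203 − 1597 = 606
largest Fibonacci ≤ 606 is 377; 606 − 377 = 229
largest Fibonacci ≤ 229 is 144; 229 − 144 = 85
largest Fibonacci ≤ 85 is 55; 85 − 55 = 30
largest Fibonacci ≤ 30 is 21; 30 − 21 = 9
largest Fibonacci ≤ 9 is 8; 9 − 8 = 1
largest Fibonacci ≤ 1 is 1; 1 − 1 = 0

1597 + 377 + 144 + 55 + 21 + 8 + 1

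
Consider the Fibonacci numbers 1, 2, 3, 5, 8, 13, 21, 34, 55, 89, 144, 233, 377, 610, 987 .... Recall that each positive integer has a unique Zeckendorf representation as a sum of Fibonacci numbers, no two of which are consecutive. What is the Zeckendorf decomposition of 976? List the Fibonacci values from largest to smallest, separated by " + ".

610 + 233 + 89 + 34 + 8 + 2

976: greatest Fibonacci not exceeding it is 610, leaving 366
366: greatest Fibonacci not exceeding it is 233, leaving 133
133: greatest Fibonacci not exceeding it is 89, leaving 44
44: greatest Fibonacci not exceeding it is 34, leaving 10
10: greatest Fibonacci not exceeding it is 8, leaving 2
2: greatest Fibonacci not exceeding it is 2, leaving 0
So 976 = 610 + 233 + 89 + 34 + 8 + 2, with no two terms consecutive in the sequence.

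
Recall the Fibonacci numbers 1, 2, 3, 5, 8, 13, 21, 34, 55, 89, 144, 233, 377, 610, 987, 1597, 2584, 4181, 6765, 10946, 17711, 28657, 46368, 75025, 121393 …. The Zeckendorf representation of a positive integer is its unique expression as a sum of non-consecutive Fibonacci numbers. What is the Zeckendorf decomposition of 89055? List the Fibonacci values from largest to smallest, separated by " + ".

Greedy algorithm:
largest Fibonacci ≤ 89055 is 75025; 89055 − 75025 = 14030
largest Fibonacci ≤ 14030 is 10946; 14030 − 10946 = 3084
largest Fibonacci ≤ 3084 is 2584; 3084 − 2584 = 500
largest Fibonacci ≤ 500 is 377; 500 − 377 = 123
largest Fibonacci ≤ 123 is 89; 123 − 89 = 34
largest Fibonacci ≤ 34 is 34; 34 − 34 = 0
So 89055 = 75025 + 10946 + 2584 + 377 + 89 + 34, with no two terms consecutive in the sequence.

75025 + 10946 + 2584 + 377 + 89 + 34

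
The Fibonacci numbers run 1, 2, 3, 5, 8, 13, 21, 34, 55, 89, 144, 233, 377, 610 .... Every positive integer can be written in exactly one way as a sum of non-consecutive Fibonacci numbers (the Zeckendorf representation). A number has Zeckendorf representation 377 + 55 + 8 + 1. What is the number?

377 + 55 + 8 + 1 = 441.

441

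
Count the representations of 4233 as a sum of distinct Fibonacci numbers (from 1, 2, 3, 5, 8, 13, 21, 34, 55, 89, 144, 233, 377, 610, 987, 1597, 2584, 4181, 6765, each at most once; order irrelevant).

21

4233 = 4181+34+13+5 = 4181+34+13+3+2 = 2584+1597+34+13+5 = 4181+34+8+5+3+2 = … (17 more), for 21 in all.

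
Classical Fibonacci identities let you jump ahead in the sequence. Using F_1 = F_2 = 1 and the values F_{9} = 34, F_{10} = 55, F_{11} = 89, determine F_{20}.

By the addition formula F_{m+n} = F_m F_{n+1} + F_{m−1} F_n with m=10, n=10: F_{20} = 55·89 + 34·55 = 4895 + 1870 = 6765.

6765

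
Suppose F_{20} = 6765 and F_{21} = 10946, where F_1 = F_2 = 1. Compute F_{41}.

165580141

By F_{2k+1} = F_k² + F_{k+1}²: F_{41} = 6765² + 10946² = 45765225 + 119814916 = 165580141.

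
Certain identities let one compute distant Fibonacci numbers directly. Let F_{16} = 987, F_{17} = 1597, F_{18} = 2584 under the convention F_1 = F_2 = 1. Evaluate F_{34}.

By the addition formula F_{m+n} = F_m F_{n+1} + F_{m−1} F_n with m=18, n=16: F_{34} = 2584·1597 + 1597·987 = 4126648 + 1576239 = 5702887.

5702887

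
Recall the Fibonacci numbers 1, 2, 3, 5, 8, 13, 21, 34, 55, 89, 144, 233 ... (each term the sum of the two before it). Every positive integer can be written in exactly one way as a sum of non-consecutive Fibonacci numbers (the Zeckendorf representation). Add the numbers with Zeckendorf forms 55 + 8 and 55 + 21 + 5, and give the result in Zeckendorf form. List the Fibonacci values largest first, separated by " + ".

144

The two numbers are 63 and 81, so their sum is 144.
largest Fibonacci ≤ 144 is 144; 144 − 144 = 0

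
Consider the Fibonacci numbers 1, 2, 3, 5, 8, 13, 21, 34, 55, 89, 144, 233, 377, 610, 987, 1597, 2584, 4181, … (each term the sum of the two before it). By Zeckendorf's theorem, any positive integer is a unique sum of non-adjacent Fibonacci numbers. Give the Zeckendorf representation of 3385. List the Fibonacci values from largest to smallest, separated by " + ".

2584 + 610 + 144 + 34 + 13

Greedy algorithm:
3385 − 2584 = 801
801 − 610 = 191
191 − 144 = 47
47 − 34 = 13
13 − 13 = 0
So 3385 = 2584 + 610 + 144 + 34 + 13, with no two terms consecutive in the sequence.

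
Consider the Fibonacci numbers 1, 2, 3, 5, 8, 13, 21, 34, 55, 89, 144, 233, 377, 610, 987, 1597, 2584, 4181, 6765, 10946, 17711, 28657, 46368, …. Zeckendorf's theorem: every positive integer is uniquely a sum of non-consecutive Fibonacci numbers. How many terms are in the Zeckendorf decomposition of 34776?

8

Repeatedly subtract the largest Fibonacci number that fits:
take 28657 (≤ 34776); 34776 − 28657 = 6119
take 4181 (≤ 6119); 6119 − 4181 = 1938
take 1597 (≤ 1938); 1938 − 1597 = 341
take 233 (≤ 341); 341 − 233 = 108
take 89 (≤ 108); 108 − 89 = 19
take 13 (≤ 19); 19 − 13 = 6
take 5 (≤ 6); 6 − 5 = 1
take 1 (≤ 1); 1 − 1 = 0
34776 = 28657 + 4181 + 1597 + 233 + 89 + 13 + 5 + 1, which has 8 terms.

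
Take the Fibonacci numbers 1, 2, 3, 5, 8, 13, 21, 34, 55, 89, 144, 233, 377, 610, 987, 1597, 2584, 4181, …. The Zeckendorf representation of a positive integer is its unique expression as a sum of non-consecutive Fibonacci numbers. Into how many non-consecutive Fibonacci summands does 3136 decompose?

6

Greedy algorithm:
3136 − 2584 = 552
552 − 377 = 175
175 − 144 = 31
31 − 21 = 10
10 − 8 = 2
2 − 2 = 0
3136 = 2584 + 377 + 144 + 21 + 8 + 2, which has 6 terms.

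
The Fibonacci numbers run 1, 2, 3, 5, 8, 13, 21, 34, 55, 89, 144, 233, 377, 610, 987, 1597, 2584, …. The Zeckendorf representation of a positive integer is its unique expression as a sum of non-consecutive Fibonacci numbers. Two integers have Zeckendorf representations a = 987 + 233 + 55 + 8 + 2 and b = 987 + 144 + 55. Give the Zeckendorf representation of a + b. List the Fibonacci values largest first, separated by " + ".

1597 + 610 + 233 + 21 + 8 + 2

The two numbers are 1285 and 1186, so their sum is 2471.
1597 ≤ 2471 < 2584, so take 1597; remainder 874
610 ≤ 874 < 987, so take 610; remainder 264
233 ≤ 264 < 377, so take 233; remainder 31
21 ≤ 31 < 34, so take 21; remainder 10
8 ≤ 10 < 13, so take 8; remainder 2
2 ≤ 2 < 3, so take 2; remainder 0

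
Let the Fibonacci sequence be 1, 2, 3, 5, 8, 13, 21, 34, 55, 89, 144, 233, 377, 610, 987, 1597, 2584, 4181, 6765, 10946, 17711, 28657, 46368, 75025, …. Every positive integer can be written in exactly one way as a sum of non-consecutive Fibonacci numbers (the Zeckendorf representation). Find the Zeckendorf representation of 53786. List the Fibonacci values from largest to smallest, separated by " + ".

46368 ≤ 53786 < 75025, so take 46368; remainder 7418
6765 ≤ 7418 < 10946, so take 6765; remainder 653
610 ≤ 653 < 987, so take 610; remainder 43
34 ≤ 43 < 55, so take 34; remainder 9
8 ≤ 9 < 13, so take 8; remainder 1
1 ≤ 1 < 2, so take 1; remainder 0
So 53786 = 46368 + 6765 + 610 + 34 + 8 + 1, with no two terms consecutive in the sequence.

46368 + 6765 + 610 + 34 + 8 + 1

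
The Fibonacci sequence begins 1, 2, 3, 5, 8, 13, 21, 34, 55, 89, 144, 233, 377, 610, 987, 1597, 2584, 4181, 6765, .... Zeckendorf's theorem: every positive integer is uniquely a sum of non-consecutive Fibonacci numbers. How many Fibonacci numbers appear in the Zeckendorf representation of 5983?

6

Repeatedly subtract the largest Fibonacci number that fits:
subtract 4181 from 5983: 1802 remains
subtract 1597 from 1802: 205 remains
subtract 144 from 205: 61 remains
subtract 55 from 61: 6 remains
subtract 5 from 6: 1 remains
subtract 1 from 1: 0 remains
5983 = 4181 + 1597 + 144 + 55 + 5 + 1, which has 6 terms.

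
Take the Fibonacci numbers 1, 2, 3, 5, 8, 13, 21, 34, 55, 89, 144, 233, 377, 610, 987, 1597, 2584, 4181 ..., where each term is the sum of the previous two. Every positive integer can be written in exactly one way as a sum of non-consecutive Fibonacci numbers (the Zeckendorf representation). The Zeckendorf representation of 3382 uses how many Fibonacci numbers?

6

take 2584 (≤ 3382); 3382 − 2584 = 798
take 610 (≤ 798); 798 − 610 = 188
take 144 (≤ 188); 188 − 144 = 44
take 34 (≤ 44); 44 − 34 = 10
take 8 (≤ 10); 10 − 8 = 2
take 2 (≤ 2); 2 − 2 = 0
3382 = 2584 + 610 + 144 + 34 + 8 + 2, which has 6 terms.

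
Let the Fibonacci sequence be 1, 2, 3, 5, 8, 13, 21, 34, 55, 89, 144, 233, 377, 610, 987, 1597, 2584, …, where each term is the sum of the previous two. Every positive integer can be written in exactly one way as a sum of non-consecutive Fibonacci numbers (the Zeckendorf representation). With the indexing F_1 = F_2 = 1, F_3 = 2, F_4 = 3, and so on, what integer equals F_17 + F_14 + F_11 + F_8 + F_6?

2092

F_17 + F_14 + F_11 + F_8 + F_6 = 1597 + 377 + 89 + 21 + 8 = 2092.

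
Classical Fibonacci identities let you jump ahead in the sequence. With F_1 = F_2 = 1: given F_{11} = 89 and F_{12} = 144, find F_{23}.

By F_{2k+1} = F_k² + F_{k+1}²: F_{23} = 89² + 144² = 7921 + 20736 = 28657.

28657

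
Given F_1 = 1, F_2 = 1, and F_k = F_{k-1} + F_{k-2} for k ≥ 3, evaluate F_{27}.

Iterating the recurrence up to F_{22} = 17711 and F_{21} = 10946:
F_{23} = F_{22} + F_{21} = 17711 + 10946 = 28657
F_{24} = F_{23} + F_{22} = 28657 + 17711 = 46368
F_{25} = F_{24} + F_{23} = 46368 + 28657 = 75025
F_{26} = F_{25} + F_{24} = 75025 + 46368 = 121393
F_{27} = F_{26} + F_{25} = 121393 + 75025 = 196418

196418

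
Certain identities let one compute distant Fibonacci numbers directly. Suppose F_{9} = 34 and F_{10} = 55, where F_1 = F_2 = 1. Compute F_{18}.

By the doubling identity F_{2k} = F_k(2F_{k+1} − F_k): F_{18} = 34·(2·55 − 34) = 34·76 = 2584.

2584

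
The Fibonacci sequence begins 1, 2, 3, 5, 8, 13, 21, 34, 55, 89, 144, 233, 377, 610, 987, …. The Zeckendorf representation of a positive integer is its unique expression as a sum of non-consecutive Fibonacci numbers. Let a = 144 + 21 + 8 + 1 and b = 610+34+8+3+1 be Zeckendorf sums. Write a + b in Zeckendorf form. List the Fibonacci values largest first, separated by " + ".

610 + 144 + 55 + 21

The two numbers are 174 and 656, so their sum is 830.
Greedy algorithm:
largest Fibonacci ≤ 830 is 610; 830 − 610 = 220
largest Fibonacci ≤ 220 is 144; 220 − 144 = 76
largest Fibonacci ≤ 76 is 55; 76 − 55 = 21
largest Fibonacci ≤ 21 is 21; 21 − 21 = 0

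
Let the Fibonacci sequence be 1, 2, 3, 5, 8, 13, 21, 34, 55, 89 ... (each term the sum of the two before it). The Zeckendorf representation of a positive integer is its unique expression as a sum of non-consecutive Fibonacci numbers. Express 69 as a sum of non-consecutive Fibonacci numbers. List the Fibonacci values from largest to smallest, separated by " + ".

take 55 (≤ 69); 69 − 55 = 14
take 13 (≤ 14); 14 − 13 = 1
take 1 (≤ 1); 1 − 1 = 0
So 69 = 55 + 13 + 1, with no two terms consecutive in the sequence.

55 + 13 + 1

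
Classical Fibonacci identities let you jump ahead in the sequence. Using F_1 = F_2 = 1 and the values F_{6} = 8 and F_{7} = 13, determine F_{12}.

By the doubling identity F_{2k} = F_k(2F_{k+1} − F_k): F_{12} = 8·(2·13 − 8) = 8·18 = 144.

144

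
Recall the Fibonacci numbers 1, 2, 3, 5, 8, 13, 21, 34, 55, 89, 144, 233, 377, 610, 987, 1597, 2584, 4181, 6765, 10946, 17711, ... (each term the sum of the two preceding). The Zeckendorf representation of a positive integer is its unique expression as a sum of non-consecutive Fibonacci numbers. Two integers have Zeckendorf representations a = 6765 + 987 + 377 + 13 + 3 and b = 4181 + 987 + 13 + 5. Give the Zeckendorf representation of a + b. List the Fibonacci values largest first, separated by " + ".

The two numbers are 8145 and 5186, so their sum is 13331.
10946 ≤ 13331 < 17711, so take 10946; remainder 2385
1597 ≤ 2385 < 2584, so take 1597; remainder 788
610 ≤ 788 < 987, so take 610; remainder 178
144 ≤ 178 < 233, so take 144; remainder 34
34 ≤ 34 < 55, so take 34; remainder 0

10946 + 1597 + 610 + 144 + 34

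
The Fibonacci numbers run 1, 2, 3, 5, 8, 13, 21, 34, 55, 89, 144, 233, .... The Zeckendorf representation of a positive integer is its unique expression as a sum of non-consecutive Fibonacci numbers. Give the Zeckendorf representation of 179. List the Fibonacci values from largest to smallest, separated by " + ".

take 144 (≤ 179); 179 − 144 = 35
take 34 (≤ 35); 35 − 34 = 1
take 1 (≤ 1); 1 − 1 = 0
So 179 = 144 + 34 + 1, with no two terms consecutive in the sequence.

144 + 34 + 1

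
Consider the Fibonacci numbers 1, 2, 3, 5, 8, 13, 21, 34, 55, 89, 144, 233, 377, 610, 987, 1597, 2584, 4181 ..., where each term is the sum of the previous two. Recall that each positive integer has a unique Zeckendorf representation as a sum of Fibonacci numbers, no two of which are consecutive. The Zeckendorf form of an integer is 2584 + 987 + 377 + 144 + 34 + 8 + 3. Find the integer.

4137

2584 + 987 + 377 + 144 + 34 + 8 + 3 = 4137.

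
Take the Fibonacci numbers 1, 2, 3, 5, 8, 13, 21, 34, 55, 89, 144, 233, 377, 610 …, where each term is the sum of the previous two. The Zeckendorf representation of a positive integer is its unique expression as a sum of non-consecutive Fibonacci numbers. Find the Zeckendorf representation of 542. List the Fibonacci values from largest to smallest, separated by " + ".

377 + 144 + 21

542: greatest Fibonacci not exceeding it is 377, leaving 165
165: greatest Fibonacci not exceeding it is 144, leaving 21
21: greatest Fibonacci not exceeding it is 21, leaving 0
So 542 = 377 + 144 + 21, with no two terms consecutive in the sequence.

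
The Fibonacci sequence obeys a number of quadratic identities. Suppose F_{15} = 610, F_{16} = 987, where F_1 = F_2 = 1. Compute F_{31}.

1346269

By the addition formula F_{m+n} = F_m F_{n+1} + F_{m−1} F_n with m=16, n=15: F_{31} = 987·987 + 610·610 = 974169 + 372100 = 1346269.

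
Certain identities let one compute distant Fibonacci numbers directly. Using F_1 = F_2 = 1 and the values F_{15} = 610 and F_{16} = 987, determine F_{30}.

832040

By the doubling identity F_{2k} = F_k(2F_{k+1} − F_k): F_{30} = 610·(2·987 − 610) = 610·1364 = 832040.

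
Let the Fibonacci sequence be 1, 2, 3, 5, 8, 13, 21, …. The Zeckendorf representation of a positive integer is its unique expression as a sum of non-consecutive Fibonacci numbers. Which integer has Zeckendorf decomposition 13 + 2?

13 + 2 = 15.

15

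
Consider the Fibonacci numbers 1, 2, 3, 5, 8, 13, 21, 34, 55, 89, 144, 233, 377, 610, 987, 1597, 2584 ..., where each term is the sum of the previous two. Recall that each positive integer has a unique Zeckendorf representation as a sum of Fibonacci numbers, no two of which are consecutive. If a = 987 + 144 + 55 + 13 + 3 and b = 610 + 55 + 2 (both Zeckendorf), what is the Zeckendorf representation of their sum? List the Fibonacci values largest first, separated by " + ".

1597 + 233 + 34 + 5

The two numbers are 1202 and 667, so their sum is 1869.
largest Fibonacci ≤ 1869 is 1597; 1869 − 1597 = 272
largest Fibonacci ≤ 272 is 233; 272 − 233 = 39
largest Fibonacci ≤ 39 is 34; 39 − 34 = 5
largest Fibonacci ≤ 5 is 5; 5 − 5 = 0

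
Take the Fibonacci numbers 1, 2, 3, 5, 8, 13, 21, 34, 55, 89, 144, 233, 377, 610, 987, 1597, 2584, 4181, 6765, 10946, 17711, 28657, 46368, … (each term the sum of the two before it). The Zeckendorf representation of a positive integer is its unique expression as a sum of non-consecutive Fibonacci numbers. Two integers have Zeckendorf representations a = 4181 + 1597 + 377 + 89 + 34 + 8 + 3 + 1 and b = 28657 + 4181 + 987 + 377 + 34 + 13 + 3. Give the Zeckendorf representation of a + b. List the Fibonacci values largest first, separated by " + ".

The two numbers are 6290 and 34252, so their sum is 40542.
Repeatedly subtract the largest Fibonacci number that fits:
take 28657 (≤ 40542); 40542 − 28657 = 11885
take 10946 (≤ 11885); 11885 − 10946 = 939
take 610 (≤ 939); 939 − 610 = 329
take 233 (≤ 329); 329 − 233 = 96
take 89 (≤ 96); 96 − 89 = 7
take 5 (≤ 7); 7 − 5 = 2
take 2 (≤ 2); 2 − 2 = 0

28657 + 10946 + 610 + 233 + 89 + 5 + 2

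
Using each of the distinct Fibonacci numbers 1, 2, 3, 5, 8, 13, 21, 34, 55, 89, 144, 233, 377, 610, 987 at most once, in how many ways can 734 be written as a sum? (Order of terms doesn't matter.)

734 = 610+89+34+1 = 610+89+21+13+1 = 377+233+89+34+1 = 610+89+21+8+5+1 = … (13 more), for 17 in all.

17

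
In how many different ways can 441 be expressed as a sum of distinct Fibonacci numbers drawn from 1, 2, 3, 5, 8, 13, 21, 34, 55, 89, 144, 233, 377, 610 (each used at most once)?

Starting from the Zeckendorf form and repeatedly splitting a term F_k into F_{k−1} + F_{k−2} (when neither is already used) reaches every representation.
441 = 377+55+8+1 = 377+55+5+3+1 = 377+34+21+8+1 = 233+144+55+8+1 = 377+34+21+5+3+1 = … (8 more), for 13 in all.

13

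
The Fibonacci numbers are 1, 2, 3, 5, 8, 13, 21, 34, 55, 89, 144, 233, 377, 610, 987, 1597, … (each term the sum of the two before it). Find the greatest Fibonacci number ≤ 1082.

987 ≤ 1082 < 1597, so the largest Fibonacci number not exceeding 1082 is 987.

987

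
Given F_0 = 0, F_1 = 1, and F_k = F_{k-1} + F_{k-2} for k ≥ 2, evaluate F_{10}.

Iterating the recurrence up to F_{5} = 5 and F_{4} = 3:
F_{6} = F_{5} + F_{4} = 5 + 3 = 8
F_{7} = F_{6} + F_{5} = 8 + 5 = 13
F_{8} = F_{7} + F_{6} = 13 + 8 = 21
F_{9} = F_{8} + F_{7} = 21 + 13 = 34
F_{10} = F_{9} + F_{8} = 34 + 21 = 55

55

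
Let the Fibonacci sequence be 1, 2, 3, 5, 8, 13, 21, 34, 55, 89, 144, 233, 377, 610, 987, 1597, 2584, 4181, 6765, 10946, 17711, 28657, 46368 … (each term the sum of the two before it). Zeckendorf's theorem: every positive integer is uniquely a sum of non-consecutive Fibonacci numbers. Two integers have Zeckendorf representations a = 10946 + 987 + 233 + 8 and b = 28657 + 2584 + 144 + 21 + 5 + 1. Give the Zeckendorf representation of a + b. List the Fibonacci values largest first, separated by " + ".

28657 + 10946 + 2584 + 987 + 377 + 34 + 1

The two numbers are 12174 and 31412, so their sum is 43586.
43586: greatest Fibonacci not exceeding it is 28657, leaving 14929
14929: greatest Fibonacci not exceeding it is 10946, leaving 3983
3983: greatest Fibonacci not exceeding it is 2584, leaving 1399
1399: greatest Fibonacci not exceeding it is 987, leaving 412
412: greatest Fibonacci not exceeding it is 377, leaving 35
35: greatest Fibonacci not exceeding it is 34, leaving 1
1: greatest Fibonacci not exceeding it is 1, leaving 0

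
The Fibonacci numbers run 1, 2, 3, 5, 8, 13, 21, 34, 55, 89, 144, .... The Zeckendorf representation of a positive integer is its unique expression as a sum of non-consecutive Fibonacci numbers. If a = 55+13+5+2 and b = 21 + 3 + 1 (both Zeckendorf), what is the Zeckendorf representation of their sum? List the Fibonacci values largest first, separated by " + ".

89 + 8 + 3

The two numbers are 75 and 25, so their sum is 100.
100 − 89 = 11
11 − 8 = 3
3 − 3 = 0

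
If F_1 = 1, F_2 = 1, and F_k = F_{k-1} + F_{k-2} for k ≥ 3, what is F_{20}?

6765

Iterating the recurrence up to F_{16} = 987 and F_{15} = 610:
F_{17} = F_{16} + F_{15} = 987 + 610 = 1597
F_{18} = F_{17} + F_{16} = 1597 + 987 = 2584
F_{19} = F_{18} + F_{17} = 2584 + 1597 = 4181
F_{20} = F_{19} + F_{18} = 4181 + 2584 = 6765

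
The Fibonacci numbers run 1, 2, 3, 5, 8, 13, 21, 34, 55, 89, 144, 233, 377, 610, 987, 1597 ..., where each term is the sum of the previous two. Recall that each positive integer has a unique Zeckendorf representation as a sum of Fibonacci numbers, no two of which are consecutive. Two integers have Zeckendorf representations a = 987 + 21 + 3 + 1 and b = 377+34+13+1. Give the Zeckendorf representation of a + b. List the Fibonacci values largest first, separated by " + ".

987 + 377 + 55 + 13 + 5

The two numbers are 1012 and 425, so their sum is 1437.
Greedy algorithm:
subtract 987 from 1437: 450 remains
subtract 377 from 450: 73 remains
subtract 55 from 73: 18 remains
subtract 13 from 18: 5 remains
subtract 5 from 5: 0 remains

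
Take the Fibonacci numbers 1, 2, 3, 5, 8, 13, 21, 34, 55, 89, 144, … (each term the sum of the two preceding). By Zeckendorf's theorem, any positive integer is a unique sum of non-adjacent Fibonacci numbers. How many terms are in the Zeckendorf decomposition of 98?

Greedily peel off the largest Fibonacci term at each step:
largest Fibonacci ≤ 98 is 89; 98 − 89 = 9
largest Fibonacci ≤ 9 is 8; 9 − 8 = 1
largest Fibonacci ≤ 1 is 1; 1 − 1 = 0
98 = 89 + 8 + 1, which has 3 terms.

3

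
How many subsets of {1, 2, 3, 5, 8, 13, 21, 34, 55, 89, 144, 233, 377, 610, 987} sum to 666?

12

Each representation comes from the Zeckendorf form by replacing some F_k with F_{k−1} + F_{k−2} where possible.
666 = 610+55+1 = 610+34+21+1 = 377+233+55+1 = 610+34+13+8+1 = 377+233+34+21+1 = … (7 more), for 12 in all.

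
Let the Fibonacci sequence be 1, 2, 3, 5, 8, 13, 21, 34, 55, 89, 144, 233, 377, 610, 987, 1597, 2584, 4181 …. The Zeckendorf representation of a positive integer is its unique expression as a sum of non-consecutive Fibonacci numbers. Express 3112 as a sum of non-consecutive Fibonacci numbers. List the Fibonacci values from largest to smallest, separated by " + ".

Greedily peel off the largest Fibonacci term at each step:
take 2584 (≤ 3112); 3112 − 2584 = 528
take 377 (≤ 528); 528 − 377 = 151
take 144 (≤ 151); 151 − 144 = 7
take 5 (≤ 7); 7 − 5 = 2
take 2 (≤ 2); 2 − 2 = 0
So 3112 = 2584 + 377 + 144 + 5 + 2, with no two terms consecutive in the sequence.

2584 + 377 + 144 + 5 + 2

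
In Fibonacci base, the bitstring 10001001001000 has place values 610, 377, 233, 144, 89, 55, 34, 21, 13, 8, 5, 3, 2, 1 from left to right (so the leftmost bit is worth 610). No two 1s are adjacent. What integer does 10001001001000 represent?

725

Summing the place values of the 1 bits: 610 + 89 + 21 + 5 = 725.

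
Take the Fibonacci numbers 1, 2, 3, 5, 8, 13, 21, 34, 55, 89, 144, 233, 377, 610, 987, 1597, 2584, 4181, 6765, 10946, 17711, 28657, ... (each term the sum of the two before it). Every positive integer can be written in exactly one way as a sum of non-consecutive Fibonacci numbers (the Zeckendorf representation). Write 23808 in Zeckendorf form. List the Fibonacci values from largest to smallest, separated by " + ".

17711 + 4181 + 1597 + 233 + 55 + 21 + 8 + 2

Greedy algorithm:
take 17711 (≤ 23808); 23808 − 17711 = 6097
take 4181 (≤ 6097); 6097 − 4181 = 1916
take 1597 (≤ 1916); 1916 − 1597 = 319
take 233 (≤ 319); 319 − 233 = 86
take 55 (≤ 86); 86 − 55 = 31
take 21 (≤ 31); 31 − 21 = 10
take 8 (≤ 10); 10 − 8 = 2
take 2 (≤ 2); 2 − 2 = 0
So 23808 = 17711 + 4181 + 1597 + 233 + 55 + 21 + 8 + 2, with no two terms consecutive in the sequence.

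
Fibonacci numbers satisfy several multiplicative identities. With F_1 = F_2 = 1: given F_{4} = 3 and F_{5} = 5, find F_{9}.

By F_{2k+1} = F_k² + F_{k+1}²: F_{9} = 3² + 5² = 9 + 25 = 34.

34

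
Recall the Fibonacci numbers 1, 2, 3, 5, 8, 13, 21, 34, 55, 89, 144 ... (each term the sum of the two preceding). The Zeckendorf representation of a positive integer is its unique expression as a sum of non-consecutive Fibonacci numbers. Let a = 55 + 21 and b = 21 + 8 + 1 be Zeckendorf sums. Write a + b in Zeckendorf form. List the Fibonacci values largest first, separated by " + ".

89 + 13 + 3 + 1

The two numbers are 76 and 30, so their sum is 106.
89 ≤ 106 < 144, so take 89; remainder 17
13 ≤ 17 < 21, so take 13; remainder 4
3 ≤ 4 < 5, so take 3; remainder 1
1 ≤ 1 < 2, so take 1; remainder 0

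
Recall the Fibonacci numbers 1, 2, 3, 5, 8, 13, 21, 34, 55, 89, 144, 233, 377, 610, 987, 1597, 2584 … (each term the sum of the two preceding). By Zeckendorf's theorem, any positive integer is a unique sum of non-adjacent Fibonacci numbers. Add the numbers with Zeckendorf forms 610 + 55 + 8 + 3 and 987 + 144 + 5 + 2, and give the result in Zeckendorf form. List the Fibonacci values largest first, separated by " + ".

The two numbers are 676 and 1138, so their sum is 1814.
Greedily peel off the largest Fibonacci term at each step:
1597 ≤ 1814 < 2584, so take 1597; remainder 217
144 ≤ 217 < 233, so take 144; remainder 73
55 ≤ 73 < 89, so take 55; remainder 18
13 ≤ 18 < 21, so take 13; remainder 5
5 ≤ 5 < 8, so take 5; remainder 0

1597 + 144 + 55 + 13 + 5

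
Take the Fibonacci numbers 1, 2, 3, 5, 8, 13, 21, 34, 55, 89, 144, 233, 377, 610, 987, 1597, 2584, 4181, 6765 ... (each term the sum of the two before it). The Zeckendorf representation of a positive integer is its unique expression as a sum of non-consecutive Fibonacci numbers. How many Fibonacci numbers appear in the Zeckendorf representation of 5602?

Greedy algorithm:
5602: greatest Fibonacci not exceeding it is 4181, leaving 1421
1421: greatest Fibonacci not exceeding it is 987, leaving 434
434: greatest Fibonacci not exceeding it is 377, leaving 57
57: greatest Fibonacci not exceeding it is 55, leaving 2
2: greatest Fibonacci not exceeding it is 2, leaving 0
5602 = 4181 + 987 + 377 + 55 + 2, which has 5 terms.

5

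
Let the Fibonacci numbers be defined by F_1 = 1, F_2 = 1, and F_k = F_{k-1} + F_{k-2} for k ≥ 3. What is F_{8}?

Iterating the recurrence up to F_{2} = 1 and F_{1} = 1:
F_{3} = F_{2} + F_{1} = 1 + 1 = 2
F_{4} = F_{3} + F_{2} = 2 + 1 = 3
F_{5} = F_{4} + F_{3} = 3 + 2 = 5
F_{6} = F_{5} + F_{4} = 5 + 3 = 8
F_{7} = F_{6} + F_{5} = 8 + 5 = 13
F_{8} = F_{7} + F_{6} = 13 + 8 = 21

21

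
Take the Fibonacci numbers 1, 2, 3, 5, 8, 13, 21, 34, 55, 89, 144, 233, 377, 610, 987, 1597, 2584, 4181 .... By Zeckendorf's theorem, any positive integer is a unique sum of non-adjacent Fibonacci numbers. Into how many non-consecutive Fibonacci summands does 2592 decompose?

2

Repeatedly subtract the largest Fibonacci number that fits:
2592: greatest Fibonacci not exceeding it is 2584, leaving 8
8: greatest Fibonacci not exceeding it is 8, leaving 0
2592 = 2584 + 8, which has 2 terms.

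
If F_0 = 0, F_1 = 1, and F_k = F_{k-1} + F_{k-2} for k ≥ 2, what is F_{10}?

Iterating the recurrence up to F_{5} = 5 and F_{4} = 3:
F_{6} = F_{5} + F_{4} = 5 + 3 = 8
F_{7} = F_{6} + F_{5} = 8 + 5 = 13
F_{8} = F_{7} + F_{6} = 13 + 8 = 21
F_{9} = F_{8} + F_{7} = 21 + 13 = 34
F_{10} = F_{9} + F_{8} = 34 + 21 = 55

55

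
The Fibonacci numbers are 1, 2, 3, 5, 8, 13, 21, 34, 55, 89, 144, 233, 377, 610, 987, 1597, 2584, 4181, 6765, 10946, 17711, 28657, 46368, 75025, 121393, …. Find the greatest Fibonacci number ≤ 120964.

75025

75025 ≤ 120964 < 121393, so the largest Fibonacci number not exceeding 120964 is 75025.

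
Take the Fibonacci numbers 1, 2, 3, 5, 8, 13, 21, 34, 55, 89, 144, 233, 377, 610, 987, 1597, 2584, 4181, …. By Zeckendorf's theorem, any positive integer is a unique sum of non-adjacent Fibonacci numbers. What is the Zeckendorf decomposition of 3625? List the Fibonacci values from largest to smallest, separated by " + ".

3625: greatest Fibonacci not exceeding it is 2584, leaving 1041
1041: greatest Fibonacci not exceeding it is 987, leaving 54
54: greatest Fibonacci not exceeding it is 34, leaving 20
20: greatest Fibonacci not exceeding it is 13, leaving 7
7: greatest Fibonacci not exceeding it is 5, leaving 2
2: greatest Fibonacci not exceeding it is 2, leaving 0
So 3625 = 2584 + 987 + 34 + 13 + 5 + 2, with no two terms consecutive in the sequence.

2584 + 987 + 34 + 13 + 5 + 2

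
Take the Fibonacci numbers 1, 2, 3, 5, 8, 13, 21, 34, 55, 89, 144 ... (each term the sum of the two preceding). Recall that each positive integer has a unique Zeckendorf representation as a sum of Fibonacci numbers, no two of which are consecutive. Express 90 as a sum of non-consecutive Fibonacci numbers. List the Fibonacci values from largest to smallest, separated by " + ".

subtract 89 from 90: 1 remains
subtract 1 from 1: 0 remains
So 90 = 89 + 1, with no two terms consecutive in the sequence.

89 + 1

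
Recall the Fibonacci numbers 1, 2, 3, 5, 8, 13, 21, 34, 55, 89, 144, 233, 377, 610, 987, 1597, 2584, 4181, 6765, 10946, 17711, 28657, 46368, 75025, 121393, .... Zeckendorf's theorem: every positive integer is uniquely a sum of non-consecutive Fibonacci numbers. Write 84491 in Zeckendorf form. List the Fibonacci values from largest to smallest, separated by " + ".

Greedy algorithm:
84491 − 75025 = 9466
9466 − 6765 = 2701
2701 − 2584 = 117
117 − 89 = 28
28 − 21 = 7
7 − 5 = 2
2 − 2 = 0
So 84491 = 75025 + 6765 + 2584 + 89 + 21 + 5 + 2, with no two terms consecutive in the sequence.

75025 + 6765 + 2584 + 89 + 21 + 5 + 2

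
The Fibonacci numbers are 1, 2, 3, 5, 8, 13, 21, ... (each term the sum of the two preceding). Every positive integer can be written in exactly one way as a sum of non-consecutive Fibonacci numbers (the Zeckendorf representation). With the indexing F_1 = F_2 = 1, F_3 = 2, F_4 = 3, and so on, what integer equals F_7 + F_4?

16

F_7 + F_4 = 13 + 3 = 16.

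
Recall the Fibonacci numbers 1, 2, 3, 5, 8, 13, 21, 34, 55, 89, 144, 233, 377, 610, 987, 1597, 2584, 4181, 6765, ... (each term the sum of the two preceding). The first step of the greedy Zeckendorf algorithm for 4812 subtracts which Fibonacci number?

4181

4181 ≤ 4812 < 6765, so the largest Fibonacci number not exceeding 4812 is 4181.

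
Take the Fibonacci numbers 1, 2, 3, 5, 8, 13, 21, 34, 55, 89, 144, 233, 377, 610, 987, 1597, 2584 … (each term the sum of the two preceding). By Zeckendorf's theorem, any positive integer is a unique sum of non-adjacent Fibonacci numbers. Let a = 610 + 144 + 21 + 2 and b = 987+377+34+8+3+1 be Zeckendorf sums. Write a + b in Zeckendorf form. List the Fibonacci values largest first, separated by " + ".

The two numbers are 777 and 1410, so their sum is 2187.
Greedily peel off the largest Fibonacci term at each step:
largest Fibonacci ≤ 2187 is 1597; 2187 − 1597 = 590
largest Fibonacci ≤ 590 is 377; 590 − 377 = 213
largest Fibonacci ≤ 213 is 144; 213 − 144 = 69
largest Fibonacci ≤ 69 is 55; 69 − 55 = 14
largest Fibonacci ≤ 14 is 13; 14 − 13 = 1
largest Fibonacci ≤ 1 is 1; 1 − 1 = 0

1597 + 377 + 144 + 55 + 13 + 1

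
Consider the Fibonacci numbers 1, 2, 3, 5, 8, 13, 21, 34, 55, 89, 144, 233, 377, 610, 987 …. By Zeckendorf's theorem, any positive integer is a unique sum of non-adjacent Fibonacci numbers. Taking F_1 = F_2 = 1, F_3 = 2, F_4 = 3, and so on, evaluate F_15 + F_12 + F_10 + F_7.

822

F_15 + F_12 + F_10 + F_7 = 610 + 144 + 55 + 13 = 822.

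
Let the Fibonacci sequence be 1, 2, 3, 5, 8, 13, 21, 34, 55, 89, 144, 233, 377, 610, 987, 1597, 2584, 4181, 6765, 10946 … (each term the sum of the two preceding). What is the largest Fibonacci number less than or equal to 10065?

6765 ≤ 10065 < 10946, so the largest Fibonacci number not exceeding 10065 is 6765.

6765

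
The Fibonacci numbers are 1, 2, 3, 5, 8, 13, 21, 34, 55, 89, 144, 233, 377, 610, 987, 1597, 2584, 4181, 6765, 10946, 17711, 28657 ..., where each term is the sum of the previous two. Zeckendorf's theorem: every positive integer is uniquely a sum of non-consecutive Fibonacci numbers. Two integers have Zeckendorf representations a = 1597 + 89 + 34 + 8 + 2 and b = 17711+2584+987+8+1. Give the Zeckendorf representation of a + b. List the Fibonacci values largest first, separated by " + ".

The two numbers are 1730 and 21291, so their sum is 23021.
23021: greatest Fibonacci not exceeding it is 17711, leaving 5310
5310: greatest Fibonacci not exceeding it is 4181, leaving 1129
1129: greatest Fibonacci not exceeding it is 987, leaving 142
142: greatest Fibonacci not exceeding it is 89, leaving 53
53: greatest Fibonacci not exceeding it is 34, leaving 19
19: greatest Fibonacci not exceeding it is 13, leaving 6
6: greatest Fibonacci not exceeding it is 5, leaving 1
1: greatest Fibonacci not exceeding it is 1, leaving 0

17711 + 4181 + 987 + 89 + 34 + 13 + 5 + 1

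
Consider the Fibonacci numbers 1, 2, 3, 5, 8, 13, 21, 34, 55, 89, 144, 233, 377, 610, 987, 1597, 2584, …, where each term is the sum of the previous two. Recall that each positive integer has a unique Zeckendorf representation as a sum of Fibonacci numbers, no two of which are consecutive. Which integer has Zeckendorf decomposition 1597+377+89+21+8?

1597+377+89+21+8 = 2092.

2092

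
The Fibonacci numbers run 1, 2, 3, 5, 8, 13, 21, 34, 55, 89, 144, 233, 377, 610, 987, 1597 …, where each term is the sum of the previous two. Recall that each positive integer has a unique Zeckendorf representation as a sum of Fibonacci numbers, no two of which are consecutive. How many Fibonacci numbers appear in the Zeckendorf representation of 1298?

5

Greedily peel off the largest Fibonacci term at each step:
1298: greatest Fibonacci not exceeding it is 987, leaving 311
311: greatest Fibonacci not exceeding it is 233, leaving 78
78: greatest Fibonacci not exceeding it is 55, leaving 23
23: greatest Fibonacci not exceeding it is 21, leaving 2
2: greatest Fibonacci not exceeding it is 2, leaving 0
1298 = 987 + 233 + 55 + 21 + 2, which has 5 terms.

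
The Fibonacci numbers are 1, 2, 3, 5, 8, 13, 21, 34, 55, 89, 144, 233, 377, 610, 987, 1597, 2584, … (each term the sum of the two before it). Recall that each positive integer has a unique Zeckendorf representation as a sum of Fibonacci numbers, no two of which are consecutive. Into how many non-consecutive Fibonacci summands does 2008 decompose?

Greedy algorithm:
1597 ≤ 2008 < 2584, so take 1597; remainder 411
377 ≤ 411 < 610, so take 377; remainder 34
34 ≤ 34 < 55, so take 34; remainder 0
2008 = 1597 + 377 + 34, which has 3 terms.

3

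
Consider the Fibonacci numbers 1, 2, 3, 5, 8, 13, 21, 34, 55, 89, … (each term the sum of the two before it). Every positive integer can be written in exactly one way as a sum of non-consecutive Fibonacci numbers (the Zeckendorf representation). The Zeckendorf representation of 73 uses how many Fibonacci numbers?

take 55 (≤ 73); 73 − 55 = 18
take 13 (≤ 18); 18 − 13 = 5
take 5 (≤ 5); 5 − 5 = 0
73 = 55 + 13 + 5, which has 3 terms.

3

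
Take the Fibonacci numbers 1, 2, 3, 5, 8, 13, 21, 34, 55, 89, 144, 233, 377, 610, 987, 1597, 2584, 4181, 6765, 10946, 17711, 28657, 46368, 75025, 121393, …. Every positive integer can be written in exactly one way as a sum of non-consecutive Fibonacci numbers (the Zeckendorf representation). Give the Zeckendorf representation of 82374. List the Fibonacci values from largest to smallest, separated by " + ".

75025 + 6765 + 377 + 144 + 55 + 8

subtract 75025 from 82374: 7349 remains
subtract 6765 from 7349: 584 remains
subtract 377 from 584: 207 remains
subtract 144 from 207: 63 remains
subtract 55 from 63: 8 remains
subtract 8 from 8: 0 remains
So 82374 = 75025 + 6765 + 377 + 144 + 55 + 8, with no two terms consecutive in the sequence.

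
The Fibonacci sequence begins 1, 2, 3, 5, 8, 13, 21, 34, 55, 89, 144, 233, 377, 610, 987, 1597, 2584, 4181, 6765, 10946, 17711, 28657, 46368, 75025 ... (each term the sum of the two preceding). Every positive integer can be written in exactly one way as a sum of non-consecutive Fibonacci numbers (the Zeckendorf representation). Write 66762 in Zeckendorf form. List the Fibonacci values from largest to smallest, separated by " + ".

46368 ≤ 66762 < 75025, so take 46368; remainder 20394
17711 ≤ 20394 < 28657, so take 17711; remainder 2683
2584 ≤ 2683 < 4181, so take 2584; remainder 99
89 ≤ 99 < 144, so take 89; remainder 10
8 ≤ 10 < 13, so take 8; remainder 2
2 ≤ 2 < 3, so take 2; remainder 0
So 66762 = 46368 + 17711 + 2584 + 89 + 8 + 2, with no two terms consecutive in the sequence.

46368 + 17711 + 2584 + 89 + 8 + 2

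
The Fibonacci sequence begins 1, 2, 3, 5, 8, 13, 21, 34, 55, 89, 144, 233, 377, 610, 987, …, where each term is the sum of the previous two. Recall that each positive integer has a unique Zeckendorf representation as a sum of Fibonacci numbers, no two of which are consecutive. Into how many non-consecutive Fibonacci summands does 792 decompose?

Greedily peel off the largest Fibonacci term at each step:
792 − 610 = 182
182 − 144 = 38
38 − 34 = 4
4 − 3 = 1
1 − 1 = 0
792 = 610 + 144 + 34 + 3 + 1, which has 5 terms.

5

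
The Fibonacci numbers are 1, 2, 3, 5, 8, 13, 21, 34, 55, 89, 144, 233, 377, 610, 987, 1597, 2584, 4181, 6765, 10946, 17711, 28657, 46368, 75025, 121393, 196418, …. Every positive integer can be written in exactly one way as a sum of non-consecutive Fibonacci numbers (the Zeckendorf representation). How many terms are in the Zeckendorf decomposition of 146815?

8

subtract 121393 from 146815: 25422 remains
subtract 17711 from 25422: 7711 remains
subtract 6765 from 7711: 946 remains
subtract 610 from 946: 336 remains
subtract 233 from 336: 103 remains
subtract 89 from 103: 14 remains
subtract 13 from 14: 1 remains
subtract 1 from 1: 0 remains
146815 = 121393 + 17711 + 6765 + 610 + 233 + 89 + 13 + 1, which has 8 terms.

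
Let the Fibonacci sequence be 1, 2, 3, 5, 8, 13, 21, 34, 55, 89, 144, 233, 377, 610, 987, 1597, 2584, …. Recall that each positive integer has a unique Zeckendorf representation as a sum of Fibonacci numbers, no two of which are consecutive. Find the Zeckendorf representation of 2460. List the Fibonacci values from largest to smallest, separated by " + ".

Greedy algorithm:
take 1597 (≤ 2460); 2460 − 1597 = 863
take 610 (≤ 863); 863 − 610 = 253
take 233 (≤ 253); 253 − 233 = 20
take 13 (≤ 20); 20 − 13 = 7
take 5 (≤ 7); 7 − 5 = 2
take 2 (≤ 2); 2 − 2 = 0
So 2460 = 1597 + 610 + 233 + 13 + 5 + 2, with no two terms consecutive in the sequence.

1597 + 610 + 233 + 13 + 5 + 2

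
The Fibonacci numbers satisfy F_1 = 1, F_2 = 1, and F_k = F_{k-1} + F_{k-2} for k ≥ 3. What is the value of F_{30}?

Iterating the recurrence up to F_{25} = 75025 and F_{24} = 46368:
F_{26} = F_{25} + F_{24} = 75025 + 46368 = 121393
F_{27} = F_{26} + F_{25} = 121393 + 75025 = 196418
F_{28} = F_{27} + F_{26} = 196418 + 121393 = 317811
F_{29} = F_{28} + F_{27} = 317811 + 196418 = 514229
F_{30} = F_{29} + F_{28} = 514229 + 317811 = 832040

832040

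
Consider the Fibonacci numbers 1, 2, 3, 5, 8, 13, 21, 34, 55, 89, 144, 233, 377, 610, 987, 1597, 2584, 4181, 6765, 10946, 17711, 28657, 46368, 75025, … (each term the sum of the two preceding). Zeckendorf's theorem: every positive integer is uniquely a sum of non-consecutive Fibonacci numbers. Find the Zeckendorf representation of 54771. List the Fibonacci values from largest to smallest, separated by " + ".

largest Fibonacci ≤ 54771 is 46368; 54771 − 46368 = 8403
largest Fibonacci ≤ 8403 is 6765; 8403 − 6765 = 1638
largest Fibonacci ≤ 1638 is 1597; 1638 − 1597 = 41
largest Fibonacci ≤ 41 is 34; 41 − 34 = 7
largest Fibonacci ≤ 7 is 5; 7 − 5 = 2
largest Fibonacci ≤ 2 is 2; 2 − 2 = 0
So 54771 = 46368 + 6765 + 1597 + 34 + 5 + 2, with no two terms consecutive in the sequence.

46368 + 6765 + 1597 + 34 + 5 + 2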